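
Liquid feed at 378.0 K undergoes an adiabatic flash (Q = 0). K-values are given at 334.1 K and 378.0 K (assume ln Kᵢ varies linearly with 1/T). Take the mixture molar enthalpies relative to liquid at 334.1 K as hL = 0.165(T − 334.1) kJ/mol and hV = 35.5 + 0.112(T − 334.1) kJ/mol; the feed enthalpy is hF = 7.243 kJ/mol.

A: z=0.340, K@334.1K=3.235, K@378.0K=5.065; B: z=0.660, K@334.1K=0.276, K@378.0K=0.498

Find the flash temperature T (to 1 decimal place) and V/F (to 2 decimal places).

T = 336.6 K, V/F = 0.19

Adiabatic flash: solve Rachford–Rice at each trial T, then check hF = ψ·hV(T) + (1−ψ)·hL(T).
  T = 334.1 K: K = (3.235, 0.276), RR gives ψ = 0.174, H_out = 6.188 kJ/mol
  T = 378.0 K: K = (5.065, 0.498), RR gives ψ = 0.515, H_out = 24.325 kJ/mol
  T = 356.1 K: K = (4.106, 0.378), RR gives ψ = 0.334, H_out = 15.097 kJ/mol
  T = 345.1 K: K = (3.659, 0.325), RR gives ψ = 0.255, H_out = 10.722 kJ/mol
  T = 339.6 K: K = (3.444, 0.300), RR gives ψ = 0.215, H_out = 8.492 kJ/mol
  T = 336.9 K: K = (3.340, 0.288), RR gives ψ = 0.195, H_out = 7.372 kJ/mol
  T = 335.5 K: K = (3.288, 0.282), RR gives ψ = 0.185, H_out = 6.783 kJ/mol
Linear interpolation between T = 335.5 (H_out = 6.783) and T = 336.9 (H_out = 7.372) on hF = 7.243 gives T ≈ 336.6 K, at which ψ = 0.19.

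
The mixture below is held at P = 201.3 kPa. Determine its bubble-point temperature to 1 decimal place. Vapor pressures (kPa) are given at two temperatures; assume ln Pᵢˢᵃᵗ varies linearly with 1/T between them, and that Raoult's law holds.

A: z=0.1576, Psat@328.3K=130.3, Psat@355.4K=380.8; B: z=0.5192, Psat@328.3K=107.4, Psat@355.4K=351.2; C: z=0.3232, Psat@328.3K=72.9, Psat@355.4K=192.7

Bubble-point temperature: ΣzᵢPᵢˢᵃᵗ(T) = P. Interpolate ln Pᵢˢᵃᵗ = aᵢ + bᵢ/T.
  T = 328.3 K: ΣzᵢPᵢˢᵃᵗ = 99.86 kPa
  T = 355.4 K: ΣzᵢPᵢˢᵃᵗ = 304.64 kPa
  T = 341.9 K: ΣzᵢPᵢˢᵃᵗ = 178.51 kPa
  T = 348.6 K: ΣzᵢPᵢˢᵃᵗ = 233.89 kPa
  T = 345.2 K: ΣzᵢPᵢˢᵃᵗ = 204.18 kPa
  T = 343.5 K: ΣzᵢPᵢˢᵃᵗ = 190.58 kPa
Interpolating between 343.5 K and 345.2 K gives T ≈ 344.8 K.

T = 344.8 K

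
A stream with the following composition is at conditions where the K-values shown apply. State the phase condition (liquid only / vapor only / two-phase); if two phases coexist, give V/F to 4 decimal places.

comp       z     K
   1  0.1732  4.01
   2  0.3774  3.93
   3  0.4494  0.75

vapor only

ΣzᵢKᵢ = 2.5148; Σzᵢ/Kᵢ = 0.7384.
Since Σzᵢ/Kᵢ < 1 the mixture is above its dew point — single vapor phase.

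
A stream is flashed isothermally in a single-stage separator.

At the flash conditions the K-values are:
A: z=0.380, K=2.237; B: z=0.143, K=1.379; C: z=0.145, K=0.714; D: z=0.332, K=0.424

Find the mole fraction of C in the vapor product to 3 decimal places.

Newton–Raphson from ψ = 0.6:
  ψ = 0.600: g = -0.0283, g' = -0.480 → ψ = 0.541
  ψ = 0.541: g = -0.0003, g' = -0.472 → ψ = 0.540
Converged at ψ = 0.540.
Compositions from xᵢ = zᵢ/(1+ψ(Kᵢ−1)), yᵢ = Kᵢxᵢ:
  A: x = 0.228, y = 0.509
  B: x = 0.119, y = 0.164
  C: x = 0.172, y = 0.122
  D: x = 0.482, y = 0.204

y_C = 0.122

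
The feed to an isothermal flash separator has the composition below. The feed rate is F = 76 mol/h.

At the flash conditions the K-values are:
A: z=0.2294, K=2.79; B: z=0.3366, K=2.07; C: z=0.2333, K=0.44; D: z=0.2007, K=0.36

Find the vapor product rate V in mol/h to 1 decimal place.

V = 46.9 mol/h

Rachford–Rice: g(β) = Σ zᵢ(Kᵢ−1)/(1+β(Kᵢ−1)) = 0.
Check two-phase: ΣzᵢKᵢ = 1.5117 > 1 and Σzᵢ/Kᵢ = 1.3326 > 1, so g(0) = 0.5117 > 0 and g(1) = -0.3326 < 0.
Iterate (Newton) starting at β = 0.5:
  β = 0.5000: g = 0.08097, g' = -0.6872 → β = 0.6178
  β = 0.6178: g = -0.00041, g' = -0.7014 → β = 0.6172
Converged at β = 0.6172.
Then V = β·F = 0.6172·76 = 46.9 mol/h and L = F − V = 29.1 mol/h.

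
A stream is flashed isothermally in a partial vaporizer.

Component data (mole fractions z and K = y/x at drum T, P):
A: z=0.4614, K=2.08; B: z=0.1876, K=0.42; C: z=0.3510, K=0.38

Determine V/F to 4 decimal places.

V/F = 0.2625

Rachford–Rice: g(V/F) = Σ zᵢ(Kᵢ−1)/(1+V/F(Kᵢ−1)) = 0.
g(0) = ΣzᵢKᵢ − 1 = 0.1719 and g(1) = 1 − Σzᵢ/Kᵢ = -0.5922, so a root lies in (0, 1).
Newton iteration, V/F⁰ = 0.5:
  V/F = 0.5000: g = -0.14506, g' = -0.6355 → V/F = 0.2717
  V/F = 0.2717: g = -0.00563, g' = -0.6057 → V/F = 0.2624
Converged at V/F = 0.2625.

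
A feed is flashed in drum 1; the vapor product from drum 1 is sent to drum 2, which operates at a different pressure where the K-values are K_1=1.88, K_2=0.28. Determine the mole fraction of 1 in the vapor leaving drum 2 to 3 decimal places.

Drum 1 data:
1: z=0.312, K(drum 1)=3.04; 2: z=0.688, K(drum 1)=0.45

Drum 1:
Binary case is linear: z₁(K₁−1)(1+ψ₁(K₂−1)) + z₂(K₂−1)(1+ψ₁(K₁−1)) = 0
⇒ ψ₁ = [z₁(K₁−1)+z₂(K₂−1)] / [−(K₁−1)(K₂−1)] = 0.2581/1.1220 = 0.230
Drum-1 compositions:
  1: x = 0.212, y = 0.646
  2: x = 0.788, y = 0.354
Drum-2 feed = drum-1 vapor: z₂ = (0.6456, 0.3544).
Drum 2:
Material balance + equilibrium reduce to Σ zᵢ(Kᵢ−1)/(1+ψ₂(Kᵢ−1)) = 0.
Feasibility: ΣzᵢKᵢ = 1.313, Σzᵢ/Kᵢ = 1.609 — both > 1, two phases present.
Binary case is linear: z₁(K₁−1)(1+ψ₂(K₂−1)) + z₂(K₂−1)(1+ψ₂(K₁−1)) = 0
⇒ ψ₂ = [z₁(K₁−1)+z₂(K₂−1)] / [−(K₁−1)(K₂−1)] = 0.3129/0.6336 = 0.494
  1: x = 0.450, y = 0.846
  2: x = 0.550, y = 0.154

y_1 (drum 2) = 0.846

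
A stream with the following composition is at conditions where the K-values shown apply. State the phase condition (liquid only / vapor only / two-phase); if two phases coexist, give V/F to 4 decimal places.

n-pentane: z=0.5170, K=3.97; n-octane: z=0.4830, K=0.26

two-phase, V/F = 0.5360

ΣzᵢKᵢ = 2.1781; Σzᵢ/Kᵢ = 1.9879.
Both exceed 1, so a two-phase solution exists.
Binary case is linear: z₁(K₁−1)(1+ψ(K₂−1)) + z₂(K₂−1)(1+ψ(K₁−1)) = 0
⇒ ψ = [z₁(K₁−1)+z₂(K₂−1)] / [−(K₁−1)(K₂−1)] = 1.17807/2.19780 = 0.5360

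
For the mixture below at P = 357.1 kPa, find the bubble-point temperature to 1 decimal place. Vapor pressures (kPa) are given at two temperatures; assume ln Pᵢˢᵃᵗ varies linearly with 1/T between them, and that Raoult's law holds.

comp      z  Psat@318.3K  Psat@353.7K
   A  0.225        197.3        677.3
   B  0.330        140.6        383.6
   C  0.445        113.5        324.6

Bubble-point temperature: ΣzᵢPᵢˢᵃᵗ(T) = P. Interpolate ln Pᵢˢᵃᵗ = aᵢ + bᵢ/T.
  T = 318.3 K: ΣzᵢPᵢˢᵃᵗ = 141.30 kPa
  T = 353.7 K: ΣzᵢPᵢˢᵃᵗ = 423.43 kPa
  T = 336.0 K: ΣzᵢPᵢˢᵃᵗ = 251.47 kPa
  T = 344.9 K: ΣzᵢPᵢˢᵃᵗ = 328.89 kPa
  T = 349.3 K: ΣzᵢPᵢˢᵃᵗ = 373.75 kPa
  T = 347.1 K: ΣzᵢPᵢˢᵃᵗ = 350.74 kPa
Interpolating between 347.1 K and 349.3 K gives T ≈ 347.7 K.

T = 347.7 K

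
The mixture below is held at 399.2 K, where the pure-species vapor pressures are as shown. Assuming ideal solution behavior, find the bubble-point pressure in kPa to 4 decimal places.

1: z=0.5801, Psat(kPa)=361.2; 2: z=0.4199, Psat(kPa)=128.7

At the bubble point ψ → 0, so ΣzᵢKᵢ = 1 with Kᵢ = Pᵢˢᵃᵗ/P ⇒ P = ΣzᵢPᵢˢᵃᵗ.
P = 0.5801·361.2 + 0.4199·128.7 = 263.5732 kPa

Pbub = 263.5732 kPa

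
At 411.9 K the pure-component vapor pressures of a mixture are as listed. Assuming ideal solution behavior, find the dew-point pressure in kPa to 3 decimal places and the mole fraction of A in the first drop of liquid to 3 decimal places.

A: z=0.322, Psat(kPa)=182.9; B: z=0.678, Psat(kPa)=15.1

Pdew = 21.431 kPa, x_A = 0.038

At the dew point ψ → 1, so Σzᵢ/Kᵢ = 1 with Kᵢ = Pᵢˢᵃᵗ/P ⇒ 1/P = Σzᵢ/Pᵢˢᵃᵗ.
1/P = 0.322/182.9 + 0.678/15.1 = 0.046661 ⇒ P = 21.431 kPa
xᵢ = zᵢP/Pᵢˢᵃᵗ ⇒ x_A = 0.322·21.431/182.9 = 0.038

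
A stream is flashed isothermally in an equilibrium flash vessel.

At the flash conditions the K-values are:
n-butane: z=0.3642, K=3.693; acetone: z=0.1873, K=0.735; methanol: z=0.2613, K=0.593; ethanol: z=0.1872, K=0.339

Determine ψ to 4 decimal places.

ψ = 0.5580

Iterate (Newton) starting at ψ = 0.5:
  ψ = 0.5000: g = 0.04242, g' = -0.7479 → ψ = 0.5567
  ψ = 0.5567: g = 0.00092, g' = -0.7181 → ψ = 0.5580
Converged at ψ = 0.5580.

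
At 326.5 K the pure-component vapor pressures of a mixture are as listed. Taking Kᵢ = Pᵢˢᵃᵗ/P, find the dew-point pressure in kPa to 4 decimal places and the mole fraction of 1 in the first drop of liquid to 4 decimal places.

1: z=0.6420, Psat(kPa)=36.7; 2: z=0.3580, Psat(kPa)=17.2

Pdew = 26.1048 kPa, x_1 = 0.4567

At the dew point ψ → 1, so Σzᵢ/Kᵢ = 1 with Kᵢ = Pᵢˢᵃᵗ/P ⇒ 1/P = Σzᵢ/Pᵢˢᵃᵗ.
1/P = 0.6420/36.7 + 0.3580/17.2 = 0.0383071 ⇒ P = 26.1048 kPa
xᵢ = zᵢP/Pᵢˢᵃᵗ ⇒ x_1 = 0.6420·26.1048/36.7 = 0.4567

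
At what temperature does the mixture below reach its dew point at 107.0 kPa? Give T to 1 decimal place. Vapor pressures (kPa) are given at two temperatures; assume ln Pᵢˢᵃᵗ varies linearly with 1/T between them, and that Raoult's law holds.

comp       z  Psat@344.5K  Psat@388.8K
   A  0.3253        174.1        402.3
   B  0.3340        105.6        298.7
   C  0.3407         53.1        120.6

T = 353.8 K

Dew-point temperature: Σzᵢ·P/Pᵢˢᵃᵗ(T) = 1. Interpolate ln Pᵢˢᵃᵗ = aᵢ + bᵢ/T.
  T = 344.5 K: ΣzᵢP/Pᵢˢᵃᵗ = 1.2249
  T = 388.8 K: ΣzᵢP/Pᵢˢᵃᵗ = 0.5084
  T = 366.6 K: ΣzᵢP/Pᵢˢᵃᵗ = 0.7684
  T = 355.6 K: ΣzᵢP/Pᵢˢᵃᵗ = 0.9618
  T = 350.1 K: ΣzᵢP/Pᵢˢᵃᵗ = 1.0821
  T = 352.9 K: ΣzᵢP/Pᵢˢᵃᵗ = 1.0186
Interpolating between 352.9 K and 355.6 K gives T ≈ 353.8 K.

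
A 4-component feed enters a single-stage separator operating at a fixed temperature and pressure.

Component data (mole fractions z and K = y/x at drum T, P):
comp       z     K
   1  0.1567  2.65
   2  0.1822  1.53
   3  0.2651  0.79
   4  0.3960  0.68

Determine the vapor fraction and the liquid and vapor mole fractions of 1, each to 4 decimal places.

ψ = 0.5215, x_1 = 0.0842, y_1 = 0.2232

Let ψ = V/F and solve Σ zᵢ(Kᵢ−1)/(1+ψ(Kᵢ−1)) = 0.
Check two-phase: ΣzᵢKᵢ = 1.1727 > 1 and Σzᵢ/Kᵢ = 1.0961 > 1, so g(0) = 0.1727 > 0 and g(1) = -0.0961 < 0.
Iterate (Newton) starting at ψ = 0.5:
  ψ = 0.5000: g = 0.00495, g' = -0.2321 → ψ = 0.5213
  ψ = 0.5213: g = 0.00005, g' = -0.2279 → ψ = 0.5215
Converged at ψ = 0.5215.
Compositions from xᵢ = zᵢ/(1+ψ(Kᵢ−1)), yᵢ = Kᵢxᵢ:
  1: x = 0.0842, y = 0.2232
  2: x = 0.1427, y = 0.2184
  3: x = 0.2977, y = 0.2352
  4: x = 0.4753, y = 0.3232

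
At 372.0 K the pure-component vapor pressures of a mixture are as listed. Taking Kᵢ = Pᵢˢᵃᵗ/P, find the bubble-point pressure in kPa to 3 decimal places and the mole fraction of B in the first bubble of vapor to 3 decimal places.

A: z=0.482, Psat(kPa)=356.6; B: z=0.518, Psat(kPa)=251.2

At the bubble point ψ → 0, so ΣzᵢKᵢ = 1 with Kᵢ = Pᵢˢᵃᵗ/P ⇒ P = ΣzᵢPᵢˢᵃᵗ.
P = 0.482·356.6 + 0.518·251.2 = 302.003 kPa
yᵢ = zᵢPᵢˢᵃᵗ/P ⇒ y_B = 0.518·251.2/302.003 = 0.431

Pbub = 302.003 kPa, y_B = 0.431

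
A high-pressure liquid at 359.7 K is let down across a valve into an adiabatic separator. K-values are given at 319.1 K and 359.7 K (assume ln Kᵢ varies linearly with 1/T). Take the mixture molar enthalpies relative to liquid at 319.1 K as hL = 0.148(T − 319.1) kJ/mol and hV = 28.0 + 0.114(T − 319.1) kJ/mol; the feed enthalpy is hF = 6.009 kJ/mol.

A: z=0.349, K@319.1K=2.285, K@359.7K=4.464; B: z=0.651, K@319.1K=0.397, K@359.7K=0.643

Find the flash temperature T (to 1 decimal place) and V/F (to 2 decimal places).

Adiabatic flash: solve Rachford–Rice at each trial T, then check hF = ψ·hV(T) + (1−ψ)·hL(T).
  T = 319.1 K: K = (2.285, 0.397), RR gives ψ = 0.072, H_out = 2.020 kJ/mol
  T = 359.7 K: K = (4.464, 0.643), RR gives ψ = 0.790, H_out = 27.029 kJ/mol
  T = 339.4 K: K = (3.258, 0.513), RR gives ψ = 0.428, H_out = 14.686 kJ/mol
  T = 329.2 K: K = (2.741, 0.453), RR gives ψ = 0.264, H_out = 8.787 kJ/mol
  T = 324.1 K: K = (2.504, 0.424), RR gives ψ = 0.173, H_out = 5.558 kJ/mol
  T = 326.6 K: K = (2.619, 0.438), RR gives ψ = 0.219, H_out = 7.178 kJ/mol
  T = 325.4 K: K = (2.563, 0.431), RR gives ψ = 0.197, H_out = 6.410 kJ/mol
Linear interpolation between T = 324.1 (H_out = 5.558) and T = 325.4 (H_out = 6.410) on hF = 6.009 gives T ≈ 324.8 K, at which ψ = 0.19.

T = 324.8 K, V/F = 0.19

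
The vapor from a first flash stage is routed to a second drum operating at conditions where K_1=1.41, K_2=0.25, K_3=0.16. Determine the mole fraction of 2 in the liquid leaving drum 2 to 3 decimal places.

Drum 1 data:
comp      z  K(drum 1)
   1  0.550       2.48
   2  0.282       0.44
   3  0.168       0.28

Drum 1:
Let ψ₁ = V/F and solve Σ zᵢ(Kᵢ−1)/(1+ψ₁(Kᵢ−1)) = 0.
Feasibility: ΣzᵢKᵢ = 1.535, Σzᵢ/Kᵢ = 1.463 — both > 1, two phases present.
Iterate (Newton) starting at ψ₁ = 0.5:
  ψ₁ = 0.500: g = 0.0595, g' = -0.781 → ψ₁ = 0.576
Converged at ψ₁ = 0.576.
Drum-1 compositions:
  1: x = 0.297, y = 0.737
  2: x = 0.416, y = 0.183
  3: x = 0.287, y = 0.080
Drum-2 feed = drum-1 vapor: z₂ = (0.7366, 0.1831, 0.0803).
Drum 2:
Material balance + equilibrium reduce to Σ zᵢ(Kᵢ−1)/(1+ψ₂(Kᵢ−1)) = 0.
Feasibility: ΣzᵢKᵢ = 1.097, Σzᵢ/Kᵢ = 1.757 — both > 1, two phases present.
Iterate (Newton) starting at ψ₂ = 0.41:
  ψ₂ = 0.410: g = -0.0427, g' = -0.437 → ψ₂ = 0.312
  ψ₂ = 0.312: g = -0.0031, g' = -0.377 → ψ₂ = 0.304
Converged at ψ₂ = 0.304.
  1: x = 0.655, y = 0.923
  2: x = 0.237, y = 0.059
  3: x = 0.108, y = 0.017

x_2 (drum 2) = 0.237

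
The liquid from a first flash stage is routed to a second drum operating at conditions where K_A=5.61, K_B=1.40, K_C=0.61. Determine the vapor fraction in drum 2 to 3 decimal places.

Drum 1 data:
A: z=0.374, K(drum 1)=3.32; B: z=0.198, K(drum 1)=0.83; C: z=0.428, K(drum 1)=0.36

V/F (drum 2) = 0.567

Drum 1:
Let ψ₁ = V/F and solve Σ zᵢ(Kᵢ−1)/(1+ψ₁(Kᵢ−1)) = 0.
Feasibility: ΣzᵢKᵢ = 1.560, Σzᵢ/Kᵢ = 1.540 — both > 1, two phases present.
Iterate (Newton) starting at ψ₁ = 0.35:
  ψ₁ = 0.350: g = 0.0901, g' = -0.911 → ψ₁ = 0.449
  ψ₁ = 0.449: g = 0.0042, g' = -0.835 → ψ₁ = 0.454
Converged at ψ₁ = 0.454.
Drum-1 compositions:
  A: x = 0.182, y = 0.605
  B: x = 0.215, y = 0.178
  C: x = 0.603, y = 0.217
Drum-2 feed = drum-1 liquid: z₂ = (0.1821, 0.2146, 0.6033).
Drum 2:
Material balance + equilibrium reduce to Σ zᵢ(Kᵢ−1)/(1+ψ₂(Kᵢ−1)) = 0.
Feasibility: ΣzᵢKᵢ = 1.690, Σzᵢ/Kᵢ = 1.175 — both > 1, two phases present.
Newton–Raphson from ψ₂ = 0.51:
  ψ₂ = 0.510: g = 0.0282, g' = -0.511 → ψ₂ = 0.565
  ψ₂ = 0.565: g = 0.0011, g' = -0.472 → ψ₂ = 0.567
Converged at ψ₂ = 0.567.
  A: x = 0.050, y = 0.283
  B: x = 0.175, y = 0.245
  C: x = 0.775, y = 0.473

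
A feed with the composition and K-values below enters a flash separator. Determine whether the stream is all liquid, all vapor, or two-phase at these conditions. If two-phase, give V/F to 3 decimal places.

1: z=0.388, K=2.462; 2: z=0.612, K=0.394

two-phase, V/F = 0.222

ΣzᵢKᵢ = 1.196; Σzᵢ/Kᵢ = 1.711.
Both exceed 1, so a two-phase solution exists.
Let ψ = V/F and solve Σ zᵢ(Kᵢ−1)/(1+ψ(Kᵢ−1)) = 0.
Binary case is linear: z₁(K₁−1)(1+ψ(K₂−1)) + z₂(K₂−1)(1+ψ(K₁−1)) = 0
⇒ ψ = [z₁(K₁−1)+z₂(K₂−1)] / [−(K₁−1)(K₂−1)] = 0.1964/0.8860 = 0.222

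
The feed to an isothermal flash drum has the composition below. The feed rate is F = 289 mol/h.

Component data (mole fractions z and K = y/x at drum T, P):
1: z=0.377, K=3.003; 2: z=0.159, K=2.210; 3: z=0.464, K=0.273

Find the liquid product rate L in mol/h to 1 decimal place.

Newton–Raphson from ψ = 0.68:
  ψ = 0.680: g = -0.2419, g' = -1.300 → ψ = 0.494
  ψ = 0.494: g = -0.0264, g' = -1.070 → ψ = 0.469
Converged at ψ = 0.469.
Then V = ψ·F = 0.4692·289 = 135.6 mol/h and L = F − V = 153.4 mol/h.

L = 153.4 mol/h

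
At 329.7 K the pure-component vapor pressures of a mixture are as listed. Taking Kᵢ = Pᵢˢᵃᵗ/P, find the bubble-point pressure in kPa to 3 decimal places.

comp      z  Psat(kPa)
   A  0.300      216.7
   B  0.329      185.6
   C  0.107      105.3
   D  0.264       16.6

Pbub = 141.722 kPa

At the bubble point ψ → 0, so ΣzᵢKᵢ = 1 with Kᵢ = Pᵢˢᵃᵗ/P ⇒ P = ΣzᵢPᵢˢᵃᵗ.
P = 0.300·216.7 + 0.329·185.6 + 0.107·105.3 + 0.264·16.6 = 141.722 kPa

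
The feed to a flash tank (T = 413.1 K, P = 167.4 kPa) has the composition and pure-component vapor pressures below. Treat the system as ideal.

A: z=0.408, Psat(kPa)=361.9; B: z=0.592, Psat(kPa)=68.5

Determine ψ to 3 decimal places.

ψ = 0.181

Raoult's law: Kᵢ = Pᵢˢᵃᵗ/P = Pᵢˢᵃᵗ/167.4.
  K_A = 361.9/167.4 = 2.16189, K_B = 68.5/167.4 = 0.40920
Let ψ = V/F and solve Σ zᵢ(Kᵢ−1)/(1+ψ(Kᵢ−1)) = 0.
Check two-phase: ΣzᵢKᵢ = 1.124 > 1 and Σzᵢ/Kᵢ = 1.635 > 1, so g(0) = 0.124 > 0 and g(1) = -0.635 < 0.
Newton iteration, ψ⁰ = 0.62:
  ψ = 0.620: g = -0.2764, g' = -0.701 → ψ = 0.226
  ψ = 0.226: g = -0.0279, g' = -0.621 → ψ = 0.181
Converged at ψ = 0.181.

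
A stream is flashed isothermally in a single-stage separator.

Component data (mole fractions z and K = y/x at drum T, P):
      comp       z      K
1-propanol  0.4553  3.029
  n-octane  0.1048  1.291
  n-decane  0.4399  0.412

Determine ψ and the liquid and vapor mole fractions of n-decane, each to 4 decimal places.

ψ = 0.6571, x_n-decane = 0.7169, y_n-decane = 0.2954

Rachford–Rice: g(ψ) = Σ zᵢ(Kᵢ−1)/(1+ψ(Kᵢ−1)) = 0.
Check two-phase: ΣzᵢKᵢ = 1.6956 > 1 and Σzᵢ/Kᵢ = 1.2992 > 1, so g(0) = 0.6956 > 0 and g(1) = -0.2992 < 0.
Iterate (Newton) starting at ψ = 0.56:
  ψ = 0.5600: g = 0.07302, g' = -0.7554 → ψ = 0.6567
  ψ = 0.6567: g = 0.00033, g' = -0.7544 → ψ = 0.6571
Converged at ψ = 0.6571.
Compositions from xᵢ = zᵢ/(1+ψ(Kᵢ−1)), yᵢ = Kᵢxᵢ:
  1-propanol: x = 0.1951, y = 0.5911
  n-octane: x = 0.0880, y = 0.1136
  n-decane: x = 0.7169, y = 0.2954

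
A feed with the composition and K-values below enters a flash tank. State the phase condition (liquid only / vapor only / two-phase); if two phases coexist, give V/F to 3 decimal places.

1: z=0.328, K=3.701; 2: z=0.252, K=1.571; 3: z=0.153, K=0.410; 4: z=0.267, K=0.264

ΣzᵢKᵢ = 1.743; Σzᵢ/Kᵢ = 1.634.
Both exceed 1, so a two-phase solution exists.
Let ψ = V/F and solve Σ zᵢ(Kᵢ−1)/(1+ψ(Kᵢ−1)) = 0.
Newton iteration, ψ⁰ = 0.5:
  ψ = 0.500: g = 0.0499, g' = -0.952 → ψ = 0.552
Converged at ψ = 0.552.

two-phase, V/F = 0.552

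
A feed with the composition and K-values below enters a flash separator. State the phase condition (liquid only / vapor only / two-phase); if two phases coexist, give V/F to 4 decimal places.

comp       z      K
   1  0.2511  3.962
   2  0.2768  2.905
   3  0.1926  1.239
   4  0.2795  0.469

ΣzᵢKᵢ = 2.1687; Σzᵢ/Kᵢ = 0.9101.
Since Σzᵢ/Kᵢ < 1 the mixture is above its dew point — single vapor phase.

vapor only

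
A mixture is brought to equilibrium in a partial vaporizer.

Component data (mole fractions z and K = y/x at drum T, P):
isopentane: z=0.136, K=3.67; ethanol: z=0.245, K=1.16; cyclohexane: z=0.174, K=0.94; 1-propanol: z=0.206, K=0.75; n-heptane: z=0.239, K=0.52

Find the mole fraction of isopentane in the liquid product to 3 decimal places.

x_isopentane = 0.065

Rachford–Rice: g(β) = Σ zᵢ(Kᵢ−1)/(1+β(Kᵢ−1)) = 0.
g(0) = ΣzᵢKᵢ − 1 = 0.226 and g(1) = 1 − Σzᵢ/Kᵢ = -0.168, so a root lies in (0, 1).
Newton iteration, β⁰ = 0.5:
  β = 0.500: g = -0.0288, g' = -0.296 → β = 0.403
  β = 0.403: g = 0.0016, g' = -0.332 → β = 0.408
Converged at β = 0.408.
Compositions from xᵢ = zᵢ/(1+β(Kᵢ−1)), yᵢ = Kᵢxᵢ:
  isopentane: x = 0.065, y = 0.239
  ethanol: x = 0.230, y = 0.267
  cyclohexane: x = 0.178, y = 0.168
  1-propanol: x = 0.229, y = 0.172
  n-heptane: x = 0.297, y = 0.155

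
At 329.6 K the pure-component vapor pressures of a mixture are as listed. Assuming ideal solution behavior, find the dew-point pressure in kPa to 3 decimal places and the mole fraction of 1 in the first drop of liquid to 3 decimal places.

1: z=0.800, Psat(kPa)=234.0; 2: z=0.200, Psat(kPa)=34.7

At the dew point ψ → 1, so Σzᵢ/Kᵢ = 1 with Kᵢ = Pᵢˢᵃᵗ/P ⇒ 1/P = Σzᵢ/Pᵢˢᵃᵗ.
1/P = 0.800/234.0 + 0.200/34.7 = 0.009182 ⇒ P = 108.903 kPa
xᵢ = zᵢP/Pᵢˢᵃᵗ ⇒ x_1 = 0.800·108.903/234.0 = 0.372

Pdew = 108.903 kPa, x_1 = 0.372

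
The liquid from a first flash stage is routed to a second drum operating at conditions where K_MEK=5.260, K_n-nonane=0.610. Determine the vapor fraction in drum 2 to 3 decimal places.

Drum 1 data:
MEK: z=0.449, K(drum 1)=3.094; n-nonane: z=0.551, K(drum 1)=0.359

Drum 1:
Rachford–Rice: g(ψ₁) = Σ zᵢ(Kᵢ−1)/(1+ψ₁(Kᵢ−1)) = 0.
Check two-phase: ΣzᵢKᵢ = 1.587 > 1 and Σzᵢ/Kᵢ = 1.680 > 1, so g(0) = 0.587 > 0 and g(1) = -0.680 < 0.
Binary case is linear: z₁(K₁−1)(1+ψ₁(K₂−1)) + z₂(K₂−1)(1+ψ₁(K₁−1)) = 0
⇒ ψ₁ = [z₁(K₁−1)+z₂(K₂−1)] / [−(K₁−1)(K₂−1)] = 0.5870/1.3423 = 0.437
Drum-1 compositions:
  MEK: x = 0.234, y = 0.725
  n-nonane: x = 0.766, y = 0.275
Drum-2 feed = drum-1 liquid: z₂ = (0.2344, 0.7656).
Drum 2:
Let ψ₂ = V/F and solve Σ zᵢ(Kᵢ−1)/(1+ψ₂(Kᵢ−1)) = 0.
Feasibility: ΣzᵢKᵢ = 1.700, Σzᵢ/Kᵢ = 1.300 — both > 1, two phases present.
Newton–Raphson from ψ₂ = 0.56:
  ψ₂ = 0.560: g = -0.0871, g' = -0.562 → ψ₂ = 0.405
  ψ₂ = 0.405: g = 0.0118, g' = -0.737 → ψ₂ = 0.421
Converged at ψ₂ = 0.421.
  MEK: x = 0.084, y = 0.441
  n-nonane: x = 0.916, y = 0.559

V/F (drum 2) = 0.421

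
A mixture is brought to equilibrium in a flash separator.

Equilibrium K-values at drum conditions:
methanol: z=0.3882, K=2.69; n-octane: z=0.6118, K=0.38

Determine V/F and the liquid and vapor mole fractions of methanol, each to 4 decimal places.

V/F = 0.2641, x_methanol = 0.2684, y_methanol = 0.7220

Iterate (Newton) starting at V/F = 0.5:
  V/F = 0.5000: g = -0.19415, g' = -0.8197 → V/F = 0.2631
  V/F = 0.2631: g = 0.00084, g' = -0.8670 → V/F = 0.2641
Converged at V/F = 0.2641.
Compositions from xᵢ = zᵢ/(1+V/F(Kᵢ−1)), yᵢ = Kᵢxᵢ:
  methanol: x = 0.2684, y = 0.7220
  n-octane: x = 0.7316, y = 0.2780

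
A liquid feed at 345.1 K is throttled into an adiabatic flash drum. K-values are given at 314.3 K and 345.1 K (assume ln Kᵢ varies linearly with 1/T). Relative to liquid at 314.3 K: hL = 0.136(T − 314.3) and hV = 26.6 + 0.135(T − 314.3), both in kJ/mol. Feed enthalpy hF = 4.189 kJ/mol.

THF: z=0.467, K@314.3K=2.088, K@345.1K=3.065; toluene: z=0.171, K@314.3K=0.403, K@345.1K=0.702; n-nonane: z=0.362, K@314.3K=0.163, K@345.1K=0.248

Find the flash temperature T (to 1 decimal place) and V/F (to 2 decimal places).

Adiabatic flash: solve Rachford–Rice at each trial T, then check hF = ψ·hV(T) + (1−ψ)·hL(T).
  T = 314.3 K: K = (2.088, 0.403, 0.163), RR gives ψ = 0.123, H_out = 3.278 kJ/mol
  T = 345.1 K: K = (3.065, 0.702, 0.248), RR gives ψ = 0.479, H_out = 16.912 kJ/mol
  T = 329.7 K: K = (2.553, 0.539, 0.203), RR gives ψ = 0.325, H_out = 10.728 kJ/mol
  T = 322.0 K: K = (2.314, 0.468, 0.182), RR gives ψ = 0.233, H_out = 7.252 kJ/mol
  T = 318.1 K: K = (2.198, 0.434, 0.172), RR gives ψ = 0.181, H_out = 5.319 kJ/mol
  T = 316.2 K: K = (2.143, 0.418, 0.168), RR gives ψ = 0.153, H_out = 4.320 kJ/mol
Linear interpolation between T = 314.3 (H_out = 3.278) and T = 316.2 (H_out = 4.320) on hF = 4.189 gives T ≈ 316.0 K, at which ψ = 0.15.

T = 316.0 K, V/F = 0.15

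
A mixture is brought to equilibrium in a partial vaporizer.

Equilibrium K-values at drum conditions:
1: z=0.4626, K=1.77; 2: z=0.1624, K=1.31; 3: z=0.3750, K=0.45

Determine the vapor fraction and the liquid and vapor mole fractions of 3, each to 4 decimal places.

Let ψ = V/F and solve Σ zᵢ(Kᵢ−1)/(1+ψ(Kᵢ−1)) = 0.
g(0) = ΣzᵢKᵢ − 1 = 0.2003 and g(1) = 1 − Σzᵢ/Kᵢ = -0.2187, so a root lies in (0, 1).
Newton iteration, ψ⁰ = 0.67:
  ψ = 0.6700: g = -0.04994, g' = -0.4145 → ψ = 0.5495
  ψ = 0.5495: g = -0.00228, g' = -0.3798 → ψ = 0.5435
Converged at ψ = 0.5435.
Compositions from xᵢ = zᵢ/(1+ψ(Kᵢ−1)), yᵢ = Kᵢxᵢ:
  1: x = 0.3261, y = 0.5772
  2: x = 0.1390, y = 0.1821
  3: x = 0.5349, y = 0.2407

ψ = 0.5435, x_3 = 0.5349, y_3 = 0.2407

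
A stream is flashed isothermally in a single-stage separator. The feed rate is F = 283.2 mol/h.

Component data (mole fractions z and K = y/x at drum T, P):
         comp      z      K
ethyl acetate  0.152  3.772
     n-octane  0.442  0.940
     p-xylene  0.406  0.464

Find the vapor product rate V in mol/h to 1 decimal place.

Rachford–Rice: g(V/F) = Σ zᵢ(Kᵢ−1)/(1+V/F(Kᵢ−1)) = 0.
Feasibility: ΣzᵢKᵢ = 1.177, Σzᵢ/Kᵢ = 1.386 — both > 1, two phases present.
Newton iteration, V/F⁰ = 0.67:
  V/F = 0.670: g = -0.2197, g' = -0.429 → V/F = 0.158
  V/F = 0.158: g = 0.0288, g' = -0.707 → V/F = 0.198
  V/F = 0.198: g = 0.0015, g' = -0.634 → V/F = 0.201
Converged at V/F = 0.201.
Then V = V/F·F = 0.2008·283.2 = 56.9 mol/h and L = F − V = 226.3 mol/h.

V = 56.9 mol/h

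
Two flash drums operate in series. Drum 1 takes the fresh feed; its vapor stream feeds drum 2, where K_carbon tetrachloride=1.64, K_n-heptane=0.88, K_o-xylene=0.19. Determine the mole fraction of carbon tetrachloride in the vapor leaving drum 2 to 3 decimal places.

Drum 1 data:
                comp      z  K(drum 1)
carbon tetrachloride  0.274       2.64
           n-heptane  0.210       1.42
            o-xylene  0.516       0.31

Drum 1:
Newton–Raphson from ψ₁ = 0.6:
  ψ₁ = 0.600: g = -0.3106, g' = -0.926 → ψ₁ = 0.265
  ψ₁ = 0.265: g = -0.0428, g' = -0.756 → ψ₁ = 0.208
  ψ₁ = 0.208: g = 0.0005, g' = -0.776 → ψ₁ = 0.209
Converged at ψ₁ = 0.209.
Drum-1 compositions:
  carbon tetrachloride: x = 0.204, y = 0.539
  n-heptane: x = 0.193, y = 0.274
  o-xylene: x = 0.603, y = 0.187
Drum-2 feed = drum-1 vapor: z₂ = (0.5390, 0.2742, 0.1869).
Drum 2:
Material balance + equilibrium reduce to Σ zᵢ(Kᵢ−1)/(1+ψ₂(Kᵢ−1)) = 0.
Feasibility: ΣzᵢKᵢ = 1.161, Σzᵢ/Kᵢ = 1.624 — both > 1, two phases present.
Newton iteration, ψ₂⁰ = 0.4:
  ψ₂ = 0.400: g = 0.0162, g' = -0.413 → ψ₂ = 0.439
  ψ₂ = 0.439: g = -0.0004, g' = -0.434 → ψ₂ = 0.438
Converged at ψ₂ = 0.438.
  carbon tetrachloride: x = 0.421, y = 0.690
  n-heptane: x = 0.289, y = 0.255
  o-xylene: x = 0.290, y = 0.055

y_carbon tetrachloride (drum 2) = 0.690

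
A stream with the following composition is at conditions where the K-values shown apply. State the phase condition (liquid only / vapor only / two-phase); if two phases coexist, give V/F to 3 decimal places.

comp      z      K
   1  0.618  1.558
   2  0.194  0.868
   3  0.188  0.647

ΣzᵢKᵢ = 1.253; Σzᵢ/Kᵢ = 0.911.
Since Σzᵢ/Kᵢ < 1 the mixture is above its dew point — single vapor phase.

vapor only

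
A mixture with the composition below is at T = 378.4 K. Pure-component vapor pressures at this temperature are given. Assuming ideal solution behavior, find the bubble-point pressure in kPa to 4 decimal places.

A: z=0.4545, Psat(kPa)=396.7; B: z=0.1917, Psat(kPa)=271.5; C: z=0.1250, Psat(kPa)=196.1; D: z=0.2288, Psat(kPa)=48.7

At the bubble point ψ → 0, so ΣzᵢKᵢ = 1 with Kᵢ = Pᵢˢᵃᵗ/P ⇒ P = ΣzᵢPᵢˢᵃᵗ.
P = 0.4545·396.7 + 0.1917·271.5 + 0.1250·196.1 + 0.2288·48.7 = 268.0018 kPa

Pbub = 268.0018 kPa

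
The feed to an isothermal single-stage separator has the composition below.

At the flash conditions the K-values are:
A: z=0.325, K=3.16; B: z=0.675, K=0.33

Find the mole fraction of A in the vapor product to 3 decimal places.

Rachford–Rice: g(ψ) = Σ zᵢ(Kᵢ−1)/(1+ψ(Kᵢ−1)) = 0.
Feasibility: ΣzᵢKᵢ = 1.250, Σzᵢ/Kᵢ = 2.148 — both > 1, two phases present.
Binary case is linear: z₁(K₁−1)(1+ψ(K₂−1)) + z₂(K₂−1)(1+ψ(K₁−1)) = 0
⇒ ψ = [z₁(K₁−1)+z₂(K₂−1)] / [−(K₁−1)(K₂−1)] = 0.2498/1.4472 = 0.173
Compositions from xᵢ = zᵢ/(1+ψ(Kᵢ−1)), yᵢ = Kᵢxᵢ:
  A: x = 0.237, y = 0.748
  B: x = 0.763, y = 0.252

y_A = 0.748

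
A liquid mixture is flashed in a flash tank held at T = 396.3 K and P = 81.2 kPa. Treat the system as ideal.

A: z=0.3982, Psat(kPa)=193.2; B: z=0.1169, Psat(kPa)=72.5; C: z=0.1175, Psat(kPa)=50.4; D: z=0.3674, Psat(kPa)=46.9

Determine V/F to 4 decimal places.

V/F = 0.6583

Raoult's law: Kᵢ = Pᵢˢᵃᵗ/P = Pᵢˢᵃᵗ/81.2.
  K_A = 193.2/81.2 = 2.379310, K_B = 72.5/81.2 = 0.892857, K_C = 50.4/81.2 = 0.620690, K_D = 46.9/81.2 = 0.577586
Newton–Raphson from V/F = 0.46:
  V/F = 0.4600: g = 0.07625, g' = -0.4109 → V/F = 0.6456
  V/F = 0.6456: g = 0.00467, g' = -0.3671 → V/F = 0.6583
Converged at V/F = 0.6583.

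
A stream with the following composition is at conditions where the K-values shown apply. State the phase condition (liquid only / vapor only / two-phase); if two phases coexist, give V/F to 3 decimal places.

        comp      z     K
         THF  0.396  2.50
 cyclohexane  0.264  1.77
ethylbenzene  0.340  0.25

two-phase, V/F = 0.587

ΣzᵢKᵢ = 1.542; Σzᵢ/Kᵢ = 1.668.
Both exceed 1, so a two-phase solution exists.
Let ψ = V/F and solve Σ zᵢ(Kᵢ−1)/(1+ψ(Kᵢ−1)) = 0.
Iterate (Newton) starting at ψ = 0.51:
  ψ = 0.510: g = 0.0695, g' = -0.868 → ψ = 0.590
  ψ = 0.590: g = -0.0026, g' = -0.940 → ψ = 0.587
Converged at ψ = 0.587.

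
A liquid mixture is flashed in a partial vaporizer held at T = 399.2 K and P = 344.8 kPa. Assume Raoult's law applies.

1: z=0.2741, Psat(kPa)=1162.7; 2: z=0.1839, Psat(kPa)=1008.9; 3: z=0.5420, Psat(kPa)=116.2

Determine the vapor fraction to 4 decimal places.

Raoult's law: Kᵢ = Pᵢˢᵃᵗ/P = Pᵢˢᵃᵗ/344.8.
  K_1 = 1162.7/344.8 = 3.372100, K_2 = 1008.9/344.8 = 2.926044, K_3 = 116.2/344.8 = 0.337007
Material balance + equilibrium reduce to Σ zᵢ(Kᵢ−1)/(1+ψ(Kᵢ−1)) = 0.
Check two-phase: ΣzᵢKᵢ = 1.6450 > 1 and Σzᵢ/Kᵢ = 1.7524 > 1, so g(0) = 0.6450 > 0 and g(1) = -0.7524 < 0.
Iterate (Newton) starting at ψ = 0.5:
  ψ = 0.5000: g = -0.05967, g' = -1.0329 → ψ = 0.4422
  ψ = 0.4422: g = 0.00019, g' = -1.0432 → ψ = 0.4424
Converged at ψ = 0.4424.

ψ = 0.4424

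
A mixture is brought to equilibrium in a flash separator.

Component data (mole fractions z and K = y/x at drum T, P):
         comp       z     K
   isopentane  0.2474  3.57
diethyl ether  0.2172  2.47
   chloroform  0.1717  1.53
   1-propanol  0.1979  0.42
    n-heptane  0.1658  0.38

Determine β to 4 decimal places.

β = 0.8007

Let β = V/F and solve Σ zᵢ(Kᵢ−1)/(1+β(Kᵢ−1)) = 0.
Feasibility: ΣzᵢKᵢ = 1.8285, Σzᵢ/Kᵢ = 1.1770 — both > 1, two phases present.
Newton iteration, β⁰ = 0.5:
  β = 0.5000: g = 0.22358, g' = -0.7650 → β = 0.7923
  β = 0.7923: g = 0.00659, g' = -0.7755 → β = 0.8008
  β = 0.8008: g = -0.00002, g' = -0.7810 → β = 0.8007
Converged at β = 0.8007.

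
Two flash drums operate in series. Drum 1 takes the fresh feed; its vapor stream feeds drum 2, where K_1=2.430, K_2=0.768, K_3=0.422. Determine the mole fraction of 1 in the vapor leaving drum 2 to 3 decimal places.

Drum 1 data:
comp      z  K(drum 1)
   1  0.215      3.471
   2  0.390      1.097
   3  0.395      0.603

Drum 1:
Material balance + equilibrium reduce to Σ zᵢ(Kᵢ−1)/(1+ψ₁(Kᵢ−1)) = 0.
Check two-phase: ΣzᵢKᵢ = 1.412 > 1 and Σzᵢ/Kᵢ = 1.073 > 1, so g(0) = 0.412 > 0 and g(1) = -0.073 < 0.
Newton iteration, ψ₁⁰ = 0.5:
  ψ₁ = 0.500: g = 0.0781, g' = -0.363 → ψ₁ = 0.715
  ψ₁ = 0.715: g = 0.0084, g' = -0.296 → ψ₁ = 0.743
  ψ₁ = 0.743: g = 0.0001, g' = -0.292 → ψ₁ = 0.744
Converged at ψ₁ = 0.744.
Drum-1 compositions:
  1: x = 0.076, y = 0.263
  2: x = 0.364, y = 0.399
  3: x = 0.560, y = 0.338
Drum-2 feed = drum-1 vapor: z₂ = (0.2630, 0.3990, 0.3380).
Drum 2:
Rachford–Rice: g(ψ₂) = Σ zᵢ(Kᵢ−1)/(1+ψ₂(Kᵢ−1)) = 0.
g(0) = ΣzᵢKᵢ − 1 = 0.088 and g(1) = 1 − Σzᵢ/Kᵢ = -0.429, so a root lies in (0, 1).
Newton iteration, ψ₂⁰ = 0.56:
  ψ₂ = 0.560: g = -0.1864, g' = -0.441 → ψ₂ = 0.137
  ψ₂ = 0.137: g = 0.0065, g' = -0.532 → ψ₂ = 0.150
Converged at ψ₂ = 0.150.
  1: x = 0.217, y = 0.526
  2: x = 0.413, y = 0.317
  3: x = 0.370, y = 0.156

y_1 (drum 2) = 0.526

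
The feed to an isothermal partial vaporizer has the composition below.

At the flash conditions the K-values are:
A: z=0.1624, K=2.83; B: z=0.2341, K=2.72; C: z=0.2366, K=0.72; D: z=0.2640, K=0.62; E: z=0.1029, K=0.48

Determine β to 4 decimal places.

Let β = V/F and solve Σ zᵢ(Kᵢ−1)/(1+β(Kᵢ−1)) = 0.
g(0) = ΣzᵢKᵢ − 1 = 0.4798 and g(1) = 1 − Σzᵢ/Kᵢ = -0.1122, so a root lies in (0, 1).
Iterate (Newton) starting at β = 0.31:
  β = 0.3100: g = 0.20219, g' = -0.6268 → β = 0.6326
  β = 0.6326: g = 0.03827, g' = -0.4309 → β = 0.7214
  β = 0.7214: g = 0.00093, g' = -0.4117 → β = 0.7237
Converged at β = 0.7237.

β = 0.7237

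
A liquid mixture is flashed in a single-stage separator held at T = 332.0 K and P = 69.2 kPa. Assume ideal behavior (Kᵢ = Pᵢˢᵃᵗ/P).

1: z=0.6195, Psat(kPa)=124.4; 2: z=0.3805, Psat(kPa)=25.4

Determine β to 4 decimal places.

Raoult's law: Kᵢ = Pᵢˢᵃᵗ/P = Pᵢˢᵃᵗ/69.2.
  K_1 = 124.4/69.2 = 1.797688, K_2 = 25.4/69.2 = 0.367052
Let β = V/F and solve Σ zᵢ(Kᵢ−1)/(1+β(Kᵢ−1)) = 0.
Feasibility: ΣzᵢKᵢ = 1.2533, Σzᵢ/Kᵢ = 1.3812 — both > 1, two phases present.
Newton–Raphson from β = 0.55:
  β = 0.5500: g = -0.02597, g' = -0.5492 → β = 0.5027
  β = 0.5027: g = -0.00050, g' = -0.5287 → β = 0.5018
Converged at β = 0.5017.

β = 0.5017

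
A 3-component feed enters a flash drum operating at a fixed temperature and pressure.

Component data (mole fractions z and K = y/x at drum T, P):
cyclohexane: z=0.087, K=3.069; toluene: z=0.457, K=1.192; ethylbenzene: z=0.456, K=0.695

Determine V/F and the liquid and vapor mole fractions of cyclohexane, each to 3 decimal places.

V/F = 0.527, x_cyclohexane = 0.042, y_cyclohexane = 0.128

Iterate (Newton) starting at V/F = 0.64:
  V/F = 0.640: g = -0.0172, g' = -0.148 → V/F = 0.523
  V/F = 0.523: g = 0.0006, g' = -0.160 → V/F = 0.527
Converged at V/F = 0.527.
Compositions from xᵢ = zᵢ/(1+V/F(Kᵢ−1)), yᵢ = Kᵢxᵢ:
  cyclohexane: x = 0.042, y = 0.128
  toluene: x = 0.415, y = 0.495
  ethylbenzene: x = 0.543, y = 0.378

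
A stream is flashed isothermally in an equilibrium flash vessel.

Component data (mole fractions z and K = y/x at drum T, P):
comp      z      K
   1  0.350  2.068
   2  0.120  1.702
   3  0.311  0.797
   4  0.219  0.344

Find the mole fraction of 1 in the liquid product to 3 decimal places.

x_1 = 0.220

Newton–Raphson from ψ = 0.59:
  ψ = 0.590: g = -0.0172, g' = -0.447 → ψ = 0.551
Converged at ψ = 0.551.
Compositions from xᵢ = zᵢ/(1+ψ(Kᵢ−1)), yᵢ = Kᵢxᵢ:
  1: x = 0.220, y = 0.456
  2: x = 0.087, y = 0.147
  3: x = 0.350, y = 0.279
  4: x = 0.343, y = 0.118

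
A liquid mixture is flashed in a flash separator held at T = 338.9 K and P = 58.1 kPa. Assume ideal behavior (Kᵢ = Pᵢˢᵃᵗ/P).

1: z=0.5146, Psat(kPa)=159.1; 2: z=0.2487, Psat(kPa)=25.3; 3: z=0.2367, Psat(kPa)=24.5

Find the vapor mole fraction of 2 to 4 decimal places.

y_2 = 0.1668

Raoult's law: Kᵢ = Pᵢˢᵃᵗ/P = Pᵢˢᵃᵗ/58.1.
  K_1 = 159.1/58.1 = 2.738382, K_2 = 25.3/58.1 = 0.435456, K_3 = 24.5/58.1 = 0.421687
Newton–Raphson from V/F = 0.33:
  V/F = 0.3300: g = 0.22674, g' = -0.8686 → V/F = 0.5910
  V/F = 0.5910: g = 0.02254, g' = -0.7396 → V/F = 0.6215
Converged at V/F = 0.6215.
Compositions from xᵢ = zᵢ/(1+V/F(Kᵢ−1)), yᵢ = Kᵢxᵢ:
  1: x = 0.2474, y = 0.6773
  2: x = 0.3831, y = 0.1668
  3: x = 0.3695, y = 0.1558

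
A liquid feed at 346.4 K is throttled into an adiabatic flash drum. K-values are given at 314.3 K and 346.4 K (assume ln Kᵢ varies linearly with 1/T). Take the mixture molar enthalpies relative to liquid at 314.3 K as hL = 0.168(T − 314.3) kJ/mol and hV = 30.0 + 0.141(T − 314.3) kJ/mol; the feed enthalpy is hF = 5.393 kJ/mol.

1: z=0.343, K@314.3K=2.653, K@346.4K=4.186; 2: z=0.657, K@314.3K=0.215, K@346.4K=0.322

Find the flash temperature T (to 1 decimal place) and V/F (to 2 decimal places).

T = 323.2 K, V/F = 0.13

Adiabatic flash: solve Rachford–Rice at each trial T, then check hF = ψ·hV(T) + (1−ψ)·hL(T).
  T = 314.3 K: K = (2.653, 0.215), RR gives ψ = 0.039, H_out = 1.185 kJ/mol
  T = 346.4 K: K = (4.186, 0.322), RR gives ψ = 0.300, H_out = 14.124 kJ/mol
  T = 330.4 K: K = (3.372, 0.266), RR gives ψ = 0.190, H_out = 8.329 kJ/mol
  T = 322.4 K: K = (3.002, 0.240), RR gives ψ = 0.123, H_out = 5.027 kJ/mol
  T = 326.4 K: K = (3.184, 0.253), RR gives ψ = 0.158, H_out = 6.726 kJ/mol
  T = 324.4 K: K = (3.092, 0.246), RR gives ψ = 0.141, H_out = 5.890 kJ/mol
Linear interpolation between T = 322.4 (H_out = 5.027) and T = 324.4 (H_out = 5.890) on hF = 5.393 gives T ≈ 323.2 K, at which ψ = 0.13.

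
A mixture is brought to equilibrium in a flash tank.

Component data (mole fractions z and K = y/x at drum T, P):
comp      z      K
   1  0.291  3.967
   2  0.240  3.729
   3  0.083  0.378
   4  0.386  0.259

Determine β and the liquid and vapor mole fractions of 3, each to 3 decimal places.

Let β = V/F and solve Σ zᵢ(Kᵢ−1)/(1+β(Kᵢ−1)) = 0.
Feasibility: ΣzᵢKᵢ = 2.181, Σzᵢ/Kᵢ = 1.848 — both > 1, two phases present.
Newton–Raphson from β = 0.5:
  β = 0.500: g = 0.0954, g' = -1.338 → β = 0.571
Converged at β = 0.571.
Compositions from xᵢ = zᵢ/(1+β(Kᵢ−1)), yᵢ = Kᵢxᵢ:
  1: x = 0.108, y = 0.428
  2: x = 0.094, y = 0.350
  3: x = 0.129, y = 0.049
  4: x = 0.670, y = 0.173

β = 0.571, x_3 = 0.129, y_3 = 0.049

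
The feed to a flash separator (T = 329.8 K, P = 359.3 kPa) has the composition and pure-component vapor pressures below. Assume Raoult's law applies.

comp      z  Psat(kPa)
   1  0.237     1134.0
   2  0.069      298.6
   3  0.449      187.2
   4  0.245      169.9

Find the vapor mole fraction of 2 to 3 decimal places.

Raoult's law: Kᵢ = Pᵢˢᵃᵗ/P = Pᵢˢᵃᵗ/359.3.
  K_1 = 1134.0/359.3 = 3.15614, K_2 = 298.6/359.3 = 0.83106, K_3 = 187.2/359.3 = 0.52101, K_4 = 169.9/359.3 = 0.47286
Newton–Raphson from ψ = 0.5:
  ψ = 0.500: g = -0.2250, g' = -0.561 → ψ = 0.099
  ψ = 0.099: g = 0.0472, g' = -0.940 → ψ = 0.149
  ψ = 0.149: g = 0.0028, g' = -0.832 → ψ = 0.153
Converged at ψ = 0.153.
Compositions from xᵢ = zᵢ/(1+ψ(Kᵢ−1)), yᵢ = Kᵢxᵢ:
  1: x = 0.178, y = 0.563
  2: x = 0.071, y = 0.059
  3: x = 0.484, y = 0.252
  4: x = 0.266, y = 0.126

y_2 = 0.059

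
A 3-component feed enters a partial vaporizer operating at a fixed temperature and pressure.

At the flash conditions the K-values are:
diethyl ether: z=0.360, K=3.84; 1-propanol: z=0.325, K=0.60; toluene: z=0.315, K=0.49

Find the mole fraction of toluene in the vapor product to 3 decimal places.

Material balance + equilibrium reduce to Σ zᵢ(Kᵢ−1)/(1+ψ(Kᵢ−1)) = 0.
Feasibility: ΣzᵢKᵢ = 1.732, Σzᵢ/Kᵢ = 1.278 — both > 1, two phases present.
Newton–Raphson from ψ = 0.5:
  ψ = 0.500: g = 0.0443, g' = -0.725 → ψ = 0.561
  ψ = 0.561: g = 0.0015, g' = -0.679 → ψ = 0.563
Converged at ψ = 0.563.
Compositions from xᵢ = zᵢ/(1+ψ(Kᵢ−1)), yᵢ = Kᵢxᵢ:
  diethyl ether: x = 0.138, y = 0.532
  1-propanol: x = 0.420, y = 0.252
  toluene: x = 0.442, y = 0.217

y_toluene = 0.217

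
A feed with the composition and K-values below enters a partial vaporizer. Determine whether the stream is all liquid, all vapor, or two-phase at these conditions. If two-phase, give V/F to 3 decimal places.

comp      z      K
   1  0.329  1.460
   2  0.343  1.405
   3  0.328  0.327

two-phase, V/F = 0.239

ΣzᵢKᵢ = 1.070; Σzᵢ/Kᵢ = 1.473.
Both exceed 1, so a two-phase solution exists.
Material balance + equilibrium reduce to Σ zᵢ(Kᵢ−1)/(1+ψ(Kᵢ−1)) = 0.
Newton iteration, ψ⁰ = 0.31:
  ψ = 0.310: g = -0.0231, g' = -0.335 → ψ = 0.241
  ψ = 0.241: g = -0.0007, g' = -0.315 → ψ = 0.239
Converged at ψ = 0.239.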